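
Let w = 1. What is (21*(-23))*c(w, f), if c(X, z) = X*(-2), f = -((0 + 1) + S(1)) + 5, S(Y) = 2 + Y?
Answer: 966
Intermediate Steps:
f = 1 (f = -((0 + 1) + (2 + 1)) + 5 = -(1 + 3) + 5 = -1*4 + 5 = -4 + 5 = 1)
c(X, z) = -2*X
(21*(-23))*c(w, f) = (21*(-23))*(-2*1) = -483*(-2) = 966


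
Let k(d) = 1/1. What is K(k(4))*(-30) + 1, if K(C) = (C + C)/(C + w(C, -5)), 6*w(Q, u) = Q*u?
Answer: -359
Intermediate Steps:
w(Q, u) = Q*u/6 (w(Q, u) = (Q*u)/6 = Q*u/6)
k(d) = 1
K(C) = 12 (K(C) = (C + C)/(C + (1/6)*C*(-5)) = (2*C)/(C - 5*C/6) = (2*C)/((C/6)) = (2*C)*(6/C) = 12)
K(k(4))*(-30) + 1 = 12*(-30) + 1 = -360 + 1 = -359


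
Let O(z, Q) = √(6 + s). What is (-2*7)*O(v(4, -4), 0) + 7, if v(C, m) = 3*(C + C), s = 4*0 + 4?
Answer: 7 - 14*√10 ≈ -37.272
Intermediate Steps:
s = 4 (s = 0 + 4 = 4)
v(C, m) = 6*C (v(C, m) = 3*(2*C) = 6*C)
O(z, Q) = √10 (O(z, Q) = √(6 + 4) = √10)
(-2*7)*O(v(4, -4), 0) + 7 = (-2*7)*√10 + 7 = -14*√10 + 7 = 7 - 14*√10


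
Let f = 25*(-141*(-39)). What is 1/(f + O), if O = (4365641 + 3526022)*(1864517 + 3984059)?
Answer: 1/46154990959363 ≈ 2.1666e-14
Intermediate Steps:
O = 46154990821888 (O = 7891663*5848576 = 46154990821888)
f = 137475 (f = 25*5499 = 137475)
1/(f + O) = 1/(137475 + 46154990821888) = 1/46154990959363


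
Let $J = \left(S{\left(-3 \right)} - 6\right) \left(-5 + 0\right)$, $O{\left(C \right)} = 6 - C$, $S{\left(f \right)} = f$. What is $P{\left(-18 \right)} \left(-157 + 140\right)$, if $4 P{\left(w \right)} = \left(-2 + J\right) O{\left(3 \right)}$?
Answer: $- \frac{2193}{4} \approx -548.25$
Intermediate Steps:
$J = 45$ ($J = \left(-3 - 6\right) \left(-5 + 0\right) = \left(-3 - 6\right) \left(-5\right) = \left(-9\right) \left(-5\right) = 45$)
$P{\left(w \right)} = \frac{129}{4}$ ($P{\left(w \right)} = \frac{\left(-2 + 45\right) \left(6 - 3\right)}{4} = \frac{43 \left(6 - 3\right)}{4} = \frac{43 \cdot 3}{4} = \frac{1}{4} \cdot 129 = \frac{129}{4}$)
$P{\left(-18 \right)} \left(-157 + 140\right) = \frac{129 \left(-157 + 140\right)}{4} = \frac{129}{4} \left(-17\right) = - \frac{2193}{4}$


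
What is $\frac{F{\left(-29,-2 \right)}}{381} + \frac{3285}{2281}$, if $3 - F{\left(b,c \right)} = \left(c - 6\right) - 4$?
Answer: $\frac{428600}{289687} \approx 1.4795$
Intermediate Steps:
$F{\left(b,c \right)} = 13 - c$ ($F{\left(b,c \right)} = 3 - \left(\left(c - 6\right) - 4\right) = 3 - \left(\left(-6 + c\right) - 4\right) = 3 - \left(-10 + c\right) = 13 - c$)
$\frac{F{\left(-29,-2 \right)}}{381} + \frac{3285}{2281} = \frac{13 - -2}{381} + \frac{3285}{2281} = \left(13 + 2\right) \frac{1}{381} + 3285 \cdot \frac{1}{2281} = 15 \cdot \frac{1}{381} + \frac{3285}{2281} = \frac{5}{127} + \frac{3285}{2281} = \frac{428600}{289687}$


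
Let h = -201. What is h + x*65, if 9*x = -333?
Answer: -2606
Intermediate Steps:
x = -37 (x = (⅑)*(-333) = -37)
h + x*65 = -201 - 37*65 = -201 - 2405 = -2606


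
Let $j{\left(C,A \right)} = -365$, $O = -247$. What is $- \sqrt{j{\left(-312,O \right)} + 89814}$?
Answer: $- \sqrt{89449} \approx -299.08$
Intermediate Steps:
$- \sqrt{j{\left(-312,O \right)} + 89814} = - \sqrt{-365 + 89814} = - \sqrt{89449}$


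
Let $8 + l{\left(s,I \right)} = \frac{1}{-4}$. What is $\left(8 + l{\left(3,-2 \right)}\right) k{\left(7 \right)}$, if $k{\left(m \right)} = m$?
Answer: $- \frac{7}{4} \approx -1.75$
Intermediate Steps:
$l{\left(s,I \right)} = - \frac{33}{4}$ ($l{\left(s,I \right)} = -8 + \frac{1}{-4} = -8 - \frac{1}{4} = - \frac{33}{4}$)
$\left(8 + l{\left(3,-2 \right)}\right) k{\left(7 \right)} = \left(8 - \frac{33}{4}\right) 7 = \left(- \frac{1}{4}\right) 7 = - \frac{7}{4}$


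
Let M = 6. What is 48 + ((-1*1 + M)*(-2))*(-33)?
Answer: 378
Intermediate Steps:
48 + ((-1*1 + M)*(-2))*(-33) = 48 + ((-1*1 + 6)*(-2))*(-33) = 48 + ((-1 + 6)*(-2))*(-33) = 48 + (5*(-2))*(-33) = 48 - 10*(-33) = 48 + 330 = 378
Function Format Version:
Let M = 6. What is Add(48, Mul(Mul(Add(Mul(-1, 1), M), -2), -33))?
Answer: 378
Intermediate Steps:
Add(48, Mul(Mul(Add(Mul(-1, 1), M), -2), -33)) = Add(48, Mul(Mul(Add(Mul(-1, 1), 6), -2), -33)) = Add(48, Mul(Mul(Add(-1, 6), -2), -33)) = Add(48, Mul(Mul(5, -2), -33)) = Add(48, Mul(-10, -33)) = Add(48, 330) = 378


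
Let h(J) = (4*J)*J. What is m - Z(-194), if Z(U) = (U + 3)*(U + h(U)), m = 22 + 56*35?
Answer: 28718832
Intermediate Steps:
h(J) = 4*J²
m = 1982 (m = 22 + 1960 = 1982)
Z(U) = (3 + U)*(U + 4*U²) (Z(U) = (U + 3)*(U + 4*U²) = (3 + U)*(U + 4*U²))
m - Z(-194) = 1982 - (-194)*(3 + 4*(-194)² + 13*(-194)) = 1982 - (-194)*(3 + 4*37636 - 2522) = 1982 - (-194)*(3 + 150544 - 2522) = 1982 - (-194)*148025 = 1982 - 1*(-28716850) = 1982 + 28716850 = 28718832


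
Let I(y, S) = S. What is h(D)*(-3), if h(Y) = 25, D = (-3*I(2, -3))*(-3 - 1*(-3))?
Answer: -75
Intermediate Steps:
D = 0 (D = (-3*(-3))*(-3 - 1*(-3)) = 9*(-3 + 3) = 9*0 = 0)
h(D)*(-3) = 25*(-3) = -75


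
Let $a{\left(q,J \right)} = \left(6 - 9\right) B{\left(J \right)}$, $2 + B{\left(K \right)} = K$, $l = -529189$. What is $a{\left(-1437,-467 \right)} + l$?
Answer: $-527782$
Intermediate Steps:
$B{\left(K \right)} = -2 + K$
$a{\left(q,J \right)} = 6 - 3 J$ ($a{\left(q,J \right)} = \left(6 - 9\right) \left(-2 + J\right) = - 3 \left(-2 + J\right) = 6 - 3 J$)
$a{\left(-1437,-467 \right)} + l = \left(6 - -1401\right) - 529189 = \left(6 + 1401\right) - 529189 = 1407 - 529189 = -527782$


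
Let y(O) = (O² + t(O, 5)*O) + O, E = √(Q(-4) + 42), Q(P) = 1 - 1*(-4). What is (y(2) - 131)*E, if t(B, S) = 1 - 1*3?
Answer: -129*√47 ≈ -884.38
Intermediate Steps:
Q(P) = 5 (Q(P) = 1 + 4 = 5)
t(B, S) = -2 (t(B, S) = 1 - 3 = -2)
E = √47 (E = √(5 + 42) = √47 ≈ 6.8557)
y(O) = O² - O (y(O) = (O² - 2*O) + O = O² - O)
(y(2) - 131)*E = (2*(-1 + 2) - 131)*√47 = (2*1 - 131)*√47 = (2 - 131)*√47 = -129*√47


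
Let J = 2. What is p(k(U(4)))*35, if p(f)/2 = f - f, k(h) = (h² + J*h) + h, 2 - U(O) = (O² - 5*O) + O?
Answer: 0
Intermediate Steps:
U(O) = 2 - O² + 4*O (U(O) = 2 - ((O² - 5*O) + O) = 2 - (O² - 4*O) = 2 + (-O² + 4*O) = 2 - O² + 4*O)
k(h) = h² + 3*h (k(h) = (h² + 2*h) + h = h² + 3*h)
p(f) = 0 (p(f) = 2*(f - f) = 2*0 = 0)
p(k(U(4)))*35 = 0*35 = 0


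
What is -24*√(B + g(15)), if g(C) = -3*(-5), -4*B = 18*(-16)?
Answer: -24*√87 ≈ -223.86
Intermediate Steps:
B = 72 (B = -9*(-16)/2 = -¼*(-288) = 72)
g(C) = 15
-24*√(B + g(15)) = -24*√(72 + 15) = -24*√87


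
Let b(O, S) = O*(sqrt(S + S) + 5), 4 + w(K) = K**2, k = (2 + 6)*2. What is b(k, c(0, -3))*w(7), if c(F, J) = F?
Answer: 3600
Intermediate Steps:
k = 16 (k = 8*2 = 16)
w(K) = -4 + K**2
b(O, S) = O*(5 + sqrt(2)*sqrt(S)) (b(O, S) = O*(sqrt(2*S) + 5) = O*(sqrt(2)*sqrt(S) + 5) = O*(5 + sqrt(2)*sqrt(S)))
b(k, c(0, -3))*w(7) = (16*(5 + sqrt(2)*sqrt(0)))*(-4 + 7**2) = (16*(5 + sqrt(2)*0))*(-4 + 49) = (16*(5 + 0))*45 = (16*5)*45 = 80*45 = 3600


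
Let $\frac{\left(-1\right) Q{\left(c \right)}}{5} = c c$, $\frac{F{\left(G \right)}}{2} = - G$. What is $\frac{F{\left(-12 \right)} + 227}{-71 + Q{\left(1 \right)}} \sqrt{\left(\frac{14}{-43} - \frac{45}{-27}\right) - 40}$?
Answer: $- \frac{251 i \sqrt{643323}}{9804} \approx - 20.535 i$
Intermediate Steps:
$F{\left(G \right)} = - 2 G$ ($F{\left(G \right)} = 2 \left(- G\right) = - 2 G$)
$Q{\left(c \right)} = - 5 c^{2}$ ($Q{\left(c \right)} = - 5 c c = - 5 c^{2}$)
$\frac{F{\left(-12 \right)} + 227}{-71 + Q{\left(1 \right)}} \sqrt{\left(\frac{14}{-43} - \frac{45}{-27}\right) - 40} = \frac{\left(-2\right) \left(-12\right) + 227}{-71 - 5 \cdot 1^{2}} \sqrt{\left(\frac{14}{-43} - \frac{45}{-27}\right) - 40} = \frac{24 + 227}{-71 - 5} \sqrt{\left(14 \left(- \frac{1}{43}\right) - - \frac{5}{3}\right) - 40} = \frac{251}{-71 - 5} \sqrt{\left(- \frac{14}{43} + \frac{5}{3}\right) - 40} = \frac{251}{-76} \sqrt{\frac{173}{129} - 40} = 251 \left(- \frac{1}{76}\right) \sqrt{- \frac{4987}{129}} = - \frac{251 \frac{i \sqrt{643323}}{129}}{76} = - \frac{251 i \sqrt{643323}}{9804}$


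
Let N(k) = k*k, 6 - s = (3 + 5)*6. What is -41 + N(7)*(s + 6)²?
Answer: 63463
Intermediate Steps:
s = -42 (s = 6 - (3 + 5)*6 = 6 - 8*6 = 6 - 1*48 = 6 - 48 = -42)
N(k) = k²
-41 + N(7)*(s + 6)² = -41 + 7²*(-42 + 6)² = -41 + 49*(-36)² = -41 + 49*1296 = -41 + 63504 = 63463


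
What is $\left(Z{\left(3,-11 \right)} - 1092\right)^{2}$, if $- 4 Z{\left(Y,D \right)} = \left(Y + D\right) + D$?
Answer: $\frac{18913801}{16} \approx 1.1821 \cdot 10^{6}$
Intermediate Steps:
$Z{\left(Y,D \right)} = - \frac{D}{2} - \frac{Y}{4}$ ($Z{\left(Y,D \right)} = - \frac{\left(Y + D\right) + D}{4} = - \frac{\left(D + Y\right) + D}{4} = - \frac{Y + 2 D}{4} = - \frac{D}{2} - \frac{Y}{4}$)
$\left(Z{\left(3,-11 \right)} - 1092\right)^{2} = \left(\left(\left(- \frac{1}{2}\right) \left(-11\right) - \frac{3}{4}\right) - 1092\right)^{2} = \left(\left(\frac{11}{2} - \frac{3}{4}\right) - 1092\right)^{2} = \left(\frac{19}{4} - 1092\right)^{2} = \left(- \frac{4349}{4}\right)^{2} = \frac{18913801}{16}$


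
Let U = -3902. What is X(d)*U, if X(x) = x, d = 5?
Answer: -19510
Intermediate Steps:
X(d)*U = 5*(-3902) = -19510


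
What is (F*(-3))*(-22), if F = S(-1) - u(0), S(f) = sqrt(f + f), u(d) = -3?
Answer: 198 + 66*I*sqrt(2) ≈ 198.0 + 93.338*I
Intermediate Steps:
S(f) = sqrt(2)*sqrt(f) (S(f) = sqrt(2*f) = sqrt(2)*sqrt(f))
F = 3 + I*sqrt(2) (F = sqrt(2)*sqrt(-1) - 1*(-3) = sqrt(2)*I + 3 = I*sqrt(2) + 3 = 3 + I*sqrt(2) ≈ 3.0 + 1.4142*I)
(F*(-3))*(-22) = ((3 + I*sqrt(2))*(-3))*(-22) = (-9 - 3*I*sqrt(2))*(-22) = 198 + 66*I*sqrt(2)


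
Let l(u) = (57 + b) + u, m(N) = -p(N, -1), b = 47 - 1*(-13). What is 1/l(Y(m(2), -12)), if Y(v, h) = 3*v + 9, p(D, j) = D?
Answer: 1/120 ≈ 0.0083333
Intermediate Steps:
b = 60 (b = 47 + 13 = 60)
m(N) = -N
Y(v, h) = 9 + 3*v
l(u) = 117 + u (l(u) = (57 + 60) + u = 117 + u)
1/l(Y(m(2), -12)) = 1/(117 + (9 + 3*(-1*2))) = 1/(117 + (9 + 3*(-2))) = 1/(117 + (9 - 6)) = 1/(117 + 3) = 1/120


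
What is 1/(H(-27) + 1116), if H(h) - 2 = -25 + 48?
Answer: 1/1141 ≈ 0.00087642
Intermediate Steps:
H(h) = 25 (H(h) = 2 + (-25 + 48) = 2 + 23 = 25)
1/(H(-27) + 1116) = 1/(25 + 1116) = 1/1141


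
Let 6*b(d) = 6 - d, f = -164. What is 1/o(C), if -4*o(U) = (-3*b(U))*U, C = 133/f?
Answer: -215168/148561 ≈ -1.4483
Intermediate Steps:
b(d) = 1 - d/6 (b(d) = (6 - d)/6 = 1 - d/6)
C = -133/164 (C = 133/(-164) = 133*(-1/164) = -133/164 ≈ -0.81098)
o(U) = -U*(-3 + U/2)/4 (o(U) = -(-3*(1 - U/6))*U/4 = -(-3 + U/2)*U/4 = -U*(-3 + U/2)/4)
1/o(C) = 1/((⅛)*(-133/164)*(6 - 1*(-133/164))) = 1/((⅛)*(-133/164)*(6 + 133/164)) = 1/((⅛)*(-133/164)*(1117/164)) = 1/(-148561/215168) = -215168/148561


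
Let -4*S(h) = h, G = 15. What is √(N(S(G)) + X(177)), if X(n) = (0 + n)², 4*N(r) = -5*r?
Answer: √501339/4 ≈ 177.01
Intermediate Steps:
S(h) = -h/4
N(r) = -5*r/4 (N(r) = (-5*r)/4 = -5*r/4)
X(n) = n²
√(N(S(G)) + X(177)) = √(-(-5)*15/16 + 177²) = √(-5/4*(-15/4) + 31329) = √(75/16 + 31329) = √(501339/16) = √501339/4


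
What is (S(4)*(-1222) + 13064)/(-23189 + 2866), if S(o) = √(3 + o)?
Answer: -13064/20323 + 1222*√7/20323 ≈ -0.48373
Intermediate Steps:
(S(4)*(-1222) + 13064)/(-23189 + 2866) = (√(3 + 4)*(-1222) + 13064)/(-23189 + 2866) = (√7*(-1222) + 13064)/(-20323) = (-1222*√7 + 13064)*(-1/20323) = (13064 - 1222*√7)*(-1/20323) = -13064/20323 + 1222*√7/20323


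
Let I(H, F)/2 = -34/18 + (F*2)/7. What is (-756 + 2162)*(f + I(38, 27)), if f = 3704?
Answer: 329124916/63 ≈ 5.2242e+6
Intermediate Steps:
I(H, F) = -34/9 + 4*F/7 (I(H, F) = 2*(-34/18 + (F*2)/7) = 2*(-34*1/18 + (2*F)*(⅐)) = 2*(-17/9 + 2*F/7) = -34/9 + 4*F/7)
(-756 + 2162)*(f + I(38, 27)) = (-756 + 2162)*(3704 + (-34/9 + (4/7)*27)) = 1406*(3704 + (-34/9 + 108/7)) = 1406*(3704 + 734/63) = 1406*(234086/63) = 329124916/63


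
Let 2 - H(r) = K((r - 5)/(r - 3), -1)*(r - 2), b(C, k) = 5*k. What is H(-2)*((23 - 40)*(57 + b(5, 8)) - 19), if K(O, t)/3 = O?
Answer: -156792/5 ≈ -31358.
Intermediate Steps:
K(O, t) = 3*O
H(r) = 2 - 3*(-5 + r)*(-2 + r)/(-3 + r) (H(r) = 2 - 3*((r - 5)/(r - 3))*(r - 2) = 2 - 3*((-5 + r)/(-3 + r))*(-2 + r) = 2 - 3*(-5 + r)/(-3 + r)*(-2 + r) = 2 - 3*(-5 + r)*(-2 + r)/(-3 + r))
H(-2)*((23 - 40)*(57 + b(5, 8)) - 19) = ((-36 - 3*(-2)² + 23*(-2))/(-3 - 2))*((23 - 40)*(57 + 5*8) - 19) = ((-36 - 3*4 - 46)/(-5))*(-17*(57 + 40) - 19) = (-(-36 - 12 - 46)/5)*(-17*97 - 19) = (-⅕*(-94))*(-1649 - 19) = (94/5)*(-1668) = -156792/5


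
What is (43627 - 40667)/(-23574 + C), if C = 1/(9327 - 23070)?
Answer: -40679280/323977483 ≈ -0.12556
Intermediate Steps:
C = -1/13743 (C = 1/(-13743) = -1/13743 ≈ -7.2764e-5)
(43627 - 40667)/(-23574 + C) = (43627 - 40667)/(-23574 - 1/13743) = 2960/(-323977483/13743) = 2960*(-13743/323977483) = -40679280/323977483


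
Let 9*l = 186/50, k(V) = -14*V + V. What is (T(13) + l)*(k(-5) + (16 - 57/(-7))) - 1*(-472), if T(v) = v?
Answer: 291848/175 ≈ 1667.7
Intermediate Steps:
k(V) = -13*V
l = 31/75 (l = (186/50)/9 = (186*(1/50))/9 = (⅑)*(93/25) = 31/75 ≈ 0.41333)
(T(13) + l)*(k(-5) + (16 - 57/(-7))) - 1*(-472) = (13 + 31/75)*(-13*(-5) + (16 - 57/(-7))) - 1*(-472) = 1006*(65 + (16 - 57*(-⅐)))/75 + 472 = 1006*(65 + (16 + 57/7))/75 + 472 = 1006*(65 + 169/7)/75 + 472 = (1006/75)*(624/7) + 472 = 209248/175 + 472 = 291848/175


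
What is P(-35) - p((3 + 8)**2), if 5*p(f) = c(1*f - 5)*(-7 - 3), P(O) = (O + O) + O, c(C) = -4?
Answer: -113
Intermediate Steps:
P(O) = 3*O (P(O) = 2*O + O = 3*O)
p(f) = 8 (p(f) = (-4*(-7 - 3))/5 = (-4*(-10))/5 = (1/5)*40 = 8)
P(-35) - p((3 + 8)**2) = 3*(-35) - 1*8 = -105 - 8 = -113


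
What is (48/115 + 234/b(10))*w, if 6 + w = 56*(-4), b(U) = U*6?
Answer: -993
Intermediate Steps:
b(U) = 6*U
w = -230 (w = -6 + 56*(-4) = -6 - 224 = -230)
(48/115 + 234/b(10))*w = (48/115 + 234/((6*10)))*(-230) = (48*(1/115) + 234/60)*(-230) = (48/115 + 234*(1/60))*(-230) = (48/115 + 39/10)*(-230) = (993/230)*(-230) = -993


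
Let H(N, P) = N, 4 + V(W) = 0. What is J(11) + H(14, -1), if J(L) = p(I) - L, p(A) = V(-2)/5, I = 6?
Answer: 11/5 ≈ 2.2000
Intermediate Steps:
V(W) = -4 (V(W) = -4 + 0 = -4)
p(A) = -4/5
J(L) = -4/5 - L
J(11) + H(14, -1) = (-4/5 - 1*11) + 14 = (-4/5 - 11) + 14 = -59/5 + 14 = 11/5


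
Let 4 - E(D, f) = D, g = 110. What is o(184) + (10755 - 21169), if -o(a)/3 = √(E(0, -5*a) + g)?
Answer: -10414 - 3*√114 ≈ -10446.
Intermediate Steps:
E(D, f) = 4 - D
o(a) = -3*√114 (o(a) = -3*√((4 - 1*0) + 110) = -3*√((4 + 0) + 110) = -3*√(4 + 110) = -3*√114)
o(184) + (10755 - 21169) = -3*√114 + (10755 - 21169) = -3*√114 - 10414 = -10414 - 3*√114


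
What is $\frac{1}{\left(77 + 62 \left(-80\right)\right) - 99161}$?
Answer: $- \frac{1}{104044} \approx -9.6113 \cdot 10^{-6}$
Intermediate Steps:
$\frac{1}{\left(77 + 62 \left(-80\right)\right) - 99161} = \frac{1}{\left(77 - 4960\right) - 99161} = \frac{1}{-4883 - 99161} = \frac{1}{-104044} = - \frac{1}{104044}$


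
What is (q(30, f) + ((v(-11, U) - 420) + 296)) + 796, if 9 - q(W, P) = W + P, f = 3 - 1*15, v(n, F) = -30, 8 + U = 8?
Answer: 633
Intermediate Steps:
U = 0 (U = -8 + 8 = 0)
f = -12 (f = 3 - 15 = -12)
q(W, P) = 9 - P - W (q(W, P) = 9 - (W + P) = 9 - (P + W) = 9 + (-P - W) = 9 - P - W)
(q(30, f) + ((v(-11, U) - 420) + 296)) + 796 = ((9 - 1*(-12) - 1*30) + ((-30 - 420) + 296)) + 796 = ((9 + 12 - 30) + (-450 + 296)) + 796 = (-9 - 154) + 796 = -163 + 796 = 633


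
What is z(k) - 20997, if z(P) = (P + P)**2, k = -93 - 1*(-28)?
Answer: -4097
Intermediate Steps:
k = -65 (k = -93 + 28 = -65)
z(P) = 4*P**2 (z(P) = (2*P)**2 = 4*P**2)
z(k) - 20997 = 4*(-65)**2 - 20997 = 4*4225 - 20997 = 16900 - 20997 = -4097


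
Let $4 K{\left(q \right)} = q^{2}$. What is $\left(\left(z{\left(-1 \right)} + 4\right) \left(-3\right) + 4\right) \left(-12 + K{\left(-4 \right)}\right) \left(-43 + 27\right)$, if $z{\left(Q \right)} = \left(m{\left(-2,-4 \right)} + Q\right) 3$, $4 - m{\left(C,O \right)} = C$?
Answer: $-6784$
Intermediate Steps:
$m{\left(C,O \right)} = 4 - C$
$K{\left(q \right)} = \frac{q^{2}}{4}$
$z{\left(Q \right)} = 18 + 3 Q$ ($z{\left(Q \right)} = \left(\left(4 - -2\right) + Q\right) 3 = \left(\left(4 + 2\right) + Q\right) 3 = \left(6 + Q\right) 3 = 18 + 3 Q$)
$\left(\left(z{\left(-1 \right)} + 4\right) \left(-3\right) + 4\right) \left(-12 + K{\left(-4 \right)}\right) \left(-43 + 27\right) = \left(\left(\left(18 + 3 \left(-1\right)\right) + 4\right) \left(-3\right) + 4\right) \left(-12 + \frac{\left(-4\right)^{2}}{4}\right) \left(-43 + 27\right) = \left(\left(\left(18 - 3\right) + 4\right) \left(-3\right) + 4\right) \left(-12 + \frac{1}{4} \cdot 16\right) \left(-16\right) = \left(\left(15 + 4\right) \left(-3\right) + 4\right) \left(-12 + 4\right) \left(-16\right) = \left(19 \left(-3\right) + 4\right) \left(-8\right) \left(-16\right) = \left(-57 + 4\right) \left(-8\right) \left(-16\right) = \left(-53\right) \left(-8\right) \left(-16\right) = 424 \left(-16\right) = -6784$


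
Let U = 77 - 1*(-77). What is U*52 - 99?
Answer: 7909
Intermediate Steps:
U = 154 (U = 77 + 77 = 154)
U*52 - 99 = 154*52 - 99 = 8008 - 99 = 7909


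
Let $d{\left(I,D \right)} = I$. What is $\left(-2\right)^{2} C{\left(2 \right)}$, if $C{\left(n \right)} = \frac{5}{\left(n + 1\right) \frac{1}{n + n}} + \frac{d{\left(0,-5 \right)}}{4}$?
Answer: $\frac{80}{3} \approx 26.667$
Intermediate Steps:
$C{\left(n \right)} = \frac{10 n}{1 + n}$ ($C{\left(n \right)} = \frac{5}{\left(n + 1\right) \frac{1}{n + n}} + \frac{0}{4} = \frac{5}{\left(1 + n\right) \frac{1}{2 n}} + 0 \cdot \frac{1}{4} = \frac{5}{\left(1 + n\right) \frac{1}{2 n}} + 0 = \frac{5}{\frac{1}{2} \frac{1}{n} \left(1 + n\right)} + 0 = 5 \frac{2 n}{1 + n} + 0 = \frac{10 n}{1 + n} + 0 = \frac{10 n}{1 + n}$)
$\left(-2\right)^{2} C{\left(2 \right)} = \left(-2\right)^{2} \cdot 10 \cdot 2 \frac{1}{1 + 2} = 4 \cdot 10 \cdot 2 \cdot \frac{1}{3} = 4 \cdot \frac{20}{3} = \frac{80}{3}$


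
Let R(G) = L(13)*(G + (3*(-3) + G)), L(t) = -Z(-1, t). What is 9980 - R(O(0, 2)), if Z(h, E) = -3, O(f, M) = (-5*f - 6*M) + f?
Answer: 10079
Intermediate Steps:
O(f, M) = -6*M - 4*f (O(f, M) = (-6*M - 5*f) + f = -6*M - 4*f)
L(t) = 3 (L(t) = -1*(-3) = 3)
R(G) = -27 + 6*G (R(G) = 3*(G + (3*(-3) + G)) = 3*(G + (-9 + G)) = 3*(-9 + 2*G) = -27 + 6*G)
9980 - R(O(0, 2)) = 9980 - (-27 + 6*(-6*2 - 4*0)) = 9980 - (-27 + 6*(-12 + 0)) = 9980 - (-27 + 6*(-12)) = 9980 - (-27 - 72) = 9980 - 1*(-99) = 9980 + 99 = 10079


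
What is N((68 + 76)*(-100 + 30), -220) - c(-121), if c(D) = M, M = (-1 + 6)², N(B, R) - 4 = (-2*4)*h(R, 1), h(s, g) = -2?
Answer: -5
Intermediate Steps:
N(B, R) = 20 (N(B, R) = 4 - 2*4*(-2) = 4 - 8*(-2) = 4 + 16 = 20)
M = 25 (M = 5² = 25)
c(D) = 25
N((68 + 76)*(-100 + 30), -220) - c(-121) = 20 - 1*25 = 20 - 25 = -5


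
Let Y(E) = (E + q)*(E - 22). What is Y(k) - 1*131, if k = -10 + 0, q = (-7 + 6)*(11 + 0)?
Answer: 541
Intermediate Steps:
q = -11 (q = -1*11 = -11)
k = -10
Y(E) = (-22 + E)*(-11 + E) (Y(E) = (E - 11)*(E - 22) = (-11 + E)*(-22 + E) = (-22 + E)*(-11 + E))
Y(k) - 1*131 = (242 + (-10)² - 33*(-10)) - 1*131 = (242 + 100 + 330) - 131 = 672 - 131 = 541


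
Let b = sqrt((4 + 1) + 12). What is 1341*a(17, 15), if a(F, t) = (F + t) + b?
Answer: 42912 + 1341*sqrt(17) ≈ 48441.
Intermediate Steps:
b = sqrt(17) (b = sqrt(5 + 12) = sqrt(17) ≈ 4.1231)
a(F, t) = F + t + sqrt(17) (a(F, t) = (F + t) + sqrt(17) = F + t + sqrt(17))
1341*a(17, 15) = 1341*(17 + 15 + sqrt(17)) = 1341*(32 + sqrt(17)) = 42912 + 1341*sqrt(17)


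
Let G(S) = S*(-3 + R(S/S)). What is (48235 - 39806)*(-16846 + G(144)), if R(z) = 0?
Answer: -145636262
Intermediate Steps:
G(S) = -3*S (G(S) = S*(-3 + 0) = S*(-3) = -3*S)
(48235 - 39806)*(-16846 + G(144)) = (48235 - 39806)*(-16846 - 3*144) = 8429*(-16846 - 432) = 8429*(-17278) = -145636262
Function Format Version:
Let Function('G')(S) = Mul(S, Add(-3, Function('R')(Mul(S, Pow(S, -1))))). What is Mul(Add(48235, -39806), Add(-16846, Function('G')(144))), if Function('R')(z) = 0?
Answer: -145636262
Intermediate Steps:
Function('G')(S) = Mul(-3, S) (Function('G')(S) = Mul(S, Add(-3, 0)) = Mul(S, -3) = Mul(-3, S))
Mul(Add(48235, -39806), Add(-16846, Function('G')(144))) = Mul(Add(48235, -39806), Add(-16846, Mul(-3, 144))) = Mul(8429, Add(-16846, -432)) = Mul(8429, -17278) = -145636262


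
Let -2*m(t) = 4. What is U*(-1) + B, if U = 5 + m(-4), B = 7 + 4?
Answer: 8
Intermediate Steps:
m(t) = -2 (m(t) = -1/2*4 = -2)
B = 11
U = 3 (U = 5 - 2 = 3)
U*(-1) + B = 3*(-1) + 11 = -3 + 11 = 8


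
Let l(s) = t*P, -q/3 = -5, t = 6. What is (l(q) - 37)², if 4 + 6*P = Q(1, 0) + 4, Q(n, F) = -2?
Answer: 1521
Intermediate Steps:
q = 15 (q = -3*(-5) = 15)
P = -⅓ (P = -⅔ + (-2 + 4)/6 = -⅔ + (⅙)*2 = -⅔ + ⅓ = -⅓ ≈ -0.33333)
l(s) = -2 (l(s) = 6*(-⅓) = -2)
(l(q) - 37)² = (-2 - 37)² = (-39)² = 1521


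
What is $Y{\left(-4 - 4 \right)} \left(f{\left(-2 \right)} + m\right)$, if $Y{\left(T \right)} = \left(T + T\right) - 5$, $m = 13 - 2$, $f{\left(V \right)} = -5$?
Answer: $-126$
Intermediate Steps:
$m = 11$
$Y{\left(T \right)} = -5 + 2 T$ ($Y{\left(T \right)} = 2 T - 5 = -5 + 2 T$)
$Y{\left(-4 - 4 \right)} \left(f{\left(-2 \right)} + m\right) = \left(-5 + 2 \left(-4 - 4\right)\right) \left(-5 + 11\right) = \left(-5 + 2 \left(-4 - 4\right)\right) 6 = \left(-5 + 2 \left(-8\right)\right) 6 = \left(-5 - 16\right) 6 = \left(-21\right) 6 = -126$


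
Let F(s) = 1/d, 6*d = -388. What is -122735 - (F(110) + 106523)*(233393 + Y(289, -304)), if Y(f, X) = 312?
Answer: -4829644906185/194 ≈ -2.4895e+10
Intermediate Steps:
d = -194/3 (d = (⅙)*(-388) = -194/3 ≈ -64.667)
F(s) = -3/194 (F(s) = 1/(-194/3) = -3/194)
-122735 - (F(110) + 106523)*(233393 + Y(289, -304)) = -122735 - (-3/194 + 106523)*(233393 + 312) = -122735 - 20665459*233705/194 = -122735 - 1*4829621095595/194 = -122735 - 4829621095595/194 = -4829644906185/194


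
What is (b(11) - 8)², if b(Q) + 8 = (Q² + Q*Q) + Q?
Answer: 56169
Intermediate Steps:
b(Q) = -8 + Q + 2*Q² (b(Q) = -8 + ((Q² + Q*Q) + Q) = -8 + ((Q² + Q²) + Q) = -8 + (2*Q² + Q) = -8 + (Q + 2*Q²) = -8 + Q + 2*Q²)
(b(11) - 8)² = ((-8 + 11 + 2*11²) - 8)² = ((-8 + 11 + 2*121) - 8)² = ((-8 + 11 + 242) - 8)² = (245 - 8)² = 237² = 56169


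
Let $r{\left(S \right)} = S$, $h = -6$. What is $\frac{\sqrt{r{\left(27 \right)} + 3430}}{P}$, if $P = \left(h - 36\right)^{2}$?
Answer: $\frac{\sqrt{3457}}{1764} \approx 0.033331$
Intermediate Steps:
$P = 1764$ ($P = \left(-6 - 36\right)^{2} = \left(-42\right)^{2} = 1764$)
$\frac{\sqrt{r{\left(27 \right)} + 3430}}{P} = \frac{\sqrt{27 + 3430}}{1764} = \sqrt{3457} \cdot \frac{1}{1764} = \frac{\sqrt{3457}}{1764}$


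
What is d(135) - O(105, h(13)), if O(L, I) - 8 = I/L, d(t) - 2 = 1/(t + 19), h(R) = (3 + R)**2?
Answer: -19477/2310 ≈ -8.4316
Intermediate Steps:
d(t) = 2 + 1/(19 + t) (d(t) = 2 + 1/(t + 19) = 2 + 1/(19 + t))
O(L, I) = 8 + I/L
d(135) - O(105, h(13)) = (39 + 2*135)/(19 + 135) - (8 + (3 + 13)**2/105) = (39 + 270)/154 - (8 + 16**2*(1/105)) = (1/154)*309 - (8 + 256*(1/105)) = 309/154 - (8 + 256/105) = 309/154 - 1*1096/105 = 309/154 - 1096/105 = -19477/2310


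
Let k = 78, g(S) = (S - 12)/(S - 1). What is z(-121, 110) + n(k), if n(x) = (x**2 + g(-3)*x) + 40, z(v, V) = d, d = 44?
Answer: 12921/2 ≈ 6460.5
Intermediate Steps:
z(v, V) = 44
g(S) = (-12 + S)/(-1 + S)
n(x) = 40 + x**2 + 15*x/4 (n(x) = (x**2 + ((-12 - 3)/(-1 - 3))*x) + 40 = (x**2 + (-15/(-4))*x) + 40 = (x**2 + (-1/4*(-15))*x) + 40 = (x**2 + 15*x/4) + 40 = 40 + x**2 + 15*x/4)
z(-121, 110) + n(k) = 44 + (40 + 78**2 + (15/4)*78) = 44 + (40 + 6084 + 585/2) = 44 + 12833/2 = 12921/2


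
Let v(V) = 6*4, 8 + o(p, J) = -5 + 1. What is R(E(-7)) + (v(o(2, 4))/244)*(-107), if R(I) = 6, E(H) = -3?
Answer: -276/61 ≈ -4.5246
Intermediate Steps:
o(p, J) = -12 (o(p, J) = -8 + (-5 + 1) = -8 - 4 = -12)
v(V) = 24
R(E(-7)) + (v(o(2, 4))/244)*(-107) = 6 + (24/244)*(-107) = 6 + (24*(1/244))*(-107) = 6 + (6/61)*(-107) = 6 - 642/61 = -276/61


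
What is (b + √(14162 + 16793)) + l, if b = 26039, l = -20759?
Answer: 5280 + √30955 ≈ 5455.9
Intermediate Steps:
(b + √(14162 + 16793)) + l = (26039 + √(14162 + 16793)) - 20759 = (26039 + √30955) - 20759 = 5280 + √30955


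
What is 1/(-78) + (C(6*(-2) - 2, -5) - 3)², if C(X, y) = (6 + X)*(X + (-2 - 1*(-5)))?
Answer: 563549/78 ≈ 7225.0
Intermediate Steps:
C(X, y) = (3 + X)*(6 + X) (C(X, y) = (6 + X)*(X + (-2 + 5)) = (6 + X)*(X + 3) = (6 + X)*(3 + X) = (3 + X)*(6 + X))
1/(-78) + (C(6*(-2) - 2, -5) - 3)² = 1/(-78) + ((18 + (6*(-2) - 2)² + 9*(6*(-2) - 2)) - 3)² = -1/78*1 + ((18 + (-12 - 2)² + 9*(-12 - 2)) - 3)² = -1/78 + ((18 + (-14)² + 9*(-14)) - 3)² = -1/78 + ((18 + 196 - 126) - 3)² = -1/78 + (88 - 3)² = -1/78 + 85² = -1/78 + 7225 = 563549/78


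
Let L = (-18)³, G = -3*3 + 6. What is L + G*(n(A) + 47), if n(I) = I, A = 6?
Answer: -5991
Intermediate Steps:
G = -3 (G = -9 + 6 = -3)
L = -5832
L + G*(n(A) + 47) = -5832 - 3*(6 + 47) = -5832 - 3*53 = -5832 - 159 = -5991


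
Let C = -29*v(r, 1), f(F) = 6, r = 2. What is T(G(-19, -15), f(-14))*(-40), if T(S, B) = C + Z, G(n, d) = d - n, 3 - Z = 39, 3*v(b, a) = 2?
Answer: 6640/3 ≈ 2213.3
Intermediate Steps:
v(b, a) = ⅔ (v(b, a) = (⅓)*2 = ⅔)
Z = -36 (Z = 3 - 1*39 = 3 - 39 = -36)
C = -58/3 (C = -29*⅔ = -58/3 ≈ -19.333)
T(S, B) = -166/3 (T(S, B) = -58/3 - 36 = -166/3)
T(G(-19, -15), f(-14))*(-40) = -166/3*(-40) = 6640/3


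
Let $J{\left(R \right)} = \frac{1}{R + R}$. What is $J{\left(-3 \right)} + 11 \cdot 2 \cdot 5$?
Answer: $\frac{659}{6} \approx 109.83$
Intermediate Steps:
$J{\left(R \right)} = \frac{1}{2 R}$
$J{\left(-3 \right)} + 11 \cdot 2 \cdot 5 = \frac{1}{2 \left(-3\right)} + 11 \cdot 2 \cdot 5 = \frac{1}{2} \left(- \frac{1}{3}\right) + 11 \cdot 10 = - \frac{1}{6} + 110 = \frac{659}{6}$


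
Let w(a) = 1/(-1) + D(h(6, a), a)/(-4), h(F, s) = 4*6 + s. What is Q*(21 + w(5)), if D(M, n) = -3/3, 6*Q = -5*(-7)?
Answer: 945/8 ≈ 118.13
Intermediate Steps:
h(F, s) = 24 + s
Q = 35/6 (Q = (-5*(-7))/6 = (⅙)*35 = 35/6 ≈ 5.8333)
D(M, n) = -1 (D(M, n) = -3*⅓ = -1)
w(a) = -¾ (w(a) = 1/(-1) - 1/(-4) = 1*(-1) - 1*(-¼) = -1 + ¼ = -¾)
Q*(21 + w(5)) = 35*(21 - ¾)/6 = (35/6)*(81/4) = 945/8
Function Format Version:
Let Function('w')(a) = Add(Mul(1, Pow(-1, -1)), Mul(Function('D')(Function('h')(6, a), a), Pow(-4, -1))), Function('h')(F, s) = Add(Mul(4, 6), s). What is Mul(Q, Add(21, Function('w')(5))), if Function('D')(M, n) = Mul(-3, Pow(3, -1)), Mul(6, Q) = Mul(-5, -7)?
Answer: Rational(945, 8) ≈ 118.13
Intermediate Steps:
Function('h')(F, s) = Add(24, s)
Q = Rational(35, 6) (Q = Mul(Rational(1, 6), Mul(-5, -7)) = Mul(Rational(1, 6), 35) = Rational(35, 6) ≈ 5.8333)
Function('D')(M, n) = -1 (Function('D')(M, n) = Mul(-3, Rational(1, 3)) = -1)
Function('w')(a) = Rational(-3, 4) (Function('w')(a) = Add(Mul(1, Pow(-1, -1)), Mul(-1, Pow(-4, -1))) = Add(Mul(1, -1), Mul(-1, Rational(-1, 4))) = Add(-1, Rational(1, 4)) = Rational(-3, 4))
Mul(Q, Add(21, Function('w')(5))) = Mul(Rational(35, 6), Add(21, Rational(-3, 4))) = Mul(Rational(35, 6), Rational(81, 4)) = Rational(945, 8)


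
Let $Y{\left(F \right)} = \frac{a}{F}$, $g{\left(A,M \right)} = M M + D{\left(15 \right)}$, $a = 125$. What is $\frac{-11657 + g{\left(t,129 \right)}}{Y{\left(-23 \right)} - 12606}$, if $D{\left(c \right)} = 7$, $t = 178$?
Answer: $- \frac{114793}{290063} \approx -0.39575$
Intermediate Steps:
$g{\left(A,M \right)} = 7 + M^{2}$ ($g{\left(A,M \right)} = M M + 7 = M^{2} + 7 = 7 + M^{2}$)
$Y{\left(F \right)} = \frac{125}{F}$
$\frac{-11657 + g{\left(t,129 \right)}}{Y{\left(-23 \right)} - 12606} = \frac{-11657 + \left(7 + 129^{2}\right)}{\frac{125}{-23} - 12606} = \frac{-11657 + \left(7 + 16641\right)}{125 \left(- \frac{1}{23}\right) - 12606} = \frac{-11657 + 16648}{- \frac{125}{23} - 12606} = \frac{4991}{- \frac{290063}{23}} = 4991 \left(- \frac{23}{290063}\right) = - \frac{114793}{290063}$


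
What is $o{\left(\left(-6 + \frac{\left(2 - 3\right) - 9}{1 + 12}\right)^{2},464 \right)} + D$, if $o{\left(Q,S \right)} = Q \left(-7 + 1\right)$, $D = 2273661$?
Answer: $\frac{384202245}{169} \approx 2.2734 \cdot 10^{6}$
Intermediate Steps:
$o{\left(Q,S \right)} = - 6 Q$ ($o{\left(Q,S \right)} = Q \left(-6\right) = - 6 Q$)
$o{\left(\left(-6 + \frac{\left(2 - 3\right) - 9}{1 + 12}\right)^{2},464 \right)} + D = - 6 \left(-6 + \frac{\left(2 - 3\right) - 9}{1 + 12}\right)^{2} + 2273661 = - 6 \left(-6 + \frac{\left(2 - 3\right) - 9}{13}\right)^{2} + 2273661 = - 6 \left(-6 + \left(-1 - 9\right) \frac{1}{13}\right)^{2} + 2273661 = - 6 \left(-6 - \frac{10}{13}\right)^{2} + 2273661 = - 6 \left(- \frac{88}{13}\right)^{2} + 2273661 = \left(-6\right) \frac{7744}{169} + 2273661 = - \frac{46464}{169} + 2273661 = \frac{384202245}{169}$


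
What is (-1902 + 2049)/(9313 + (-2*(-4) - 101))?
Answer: 147/9220 ≈ 0.015944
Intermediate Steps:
(-1902 + 2049)/(9313 + (-2*(-4) - 101)) = 147/(9313 + (8 - 101)) = 147/(9313 - 93) = 147/9220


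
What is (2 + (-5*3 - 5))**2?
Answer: 324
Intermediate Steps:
(2 + (-5*3 - 5))**2 = (2 + (-15 - 5))**2 = (2 - 20)**2 = (-18)**2 = 324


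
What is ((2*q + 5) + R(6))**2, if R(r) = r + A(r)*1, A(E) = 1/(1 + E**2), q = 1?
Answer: 232324/1369 ≈ 169.70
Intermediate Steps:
R(r) = r + 1/(1 + r**2)
((2*q + 5) + R(6))**2 = ((2*1 + 5) + (1 + 6 + 6**3)/(1 + 6**2))**2 = ((2 + 5) + (1 + 6 + 216)/(1 + 36))**2 = (7 + 223/37)**2 = (482/37)**2 = 232324/1369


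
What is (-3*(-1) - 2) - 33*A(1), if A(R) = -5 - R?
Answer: 199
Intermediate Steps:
(-3*(-1) - 2) - 33*A(1) = (-3*(-1) - 2) - 33*(-5 - 1*1) = (3 - 2) - 33*(-5 - 1) = 1 - 33*(-6) = 1 + 198 = 199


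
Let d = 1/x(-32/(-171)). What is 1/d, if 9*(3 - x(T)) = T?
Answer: 4585/1539 ≈ 2.9792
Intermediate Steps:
x(T) = 3 - T/9
d = 1539/4585 (d = 1/(3 - (-32)/(9*(-171))) = 1/(3 - (-32)*(-1)/(9*171)) = 1/(3 - 1/9*32/171) = 1/(3 - 32/1539) = 1/(4585/1539) = 1539/4585 ≈ 0.33566)
1/d = 1/(1539/4585) = 4585/1539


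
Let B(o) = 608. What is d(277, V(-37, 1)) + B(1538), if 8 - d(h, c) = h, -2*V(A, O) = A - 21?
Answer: 339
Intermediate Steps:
V(A, O) = 21/2 - A/2 (V(A, O) = -(A - 21)/2 = -(-21 + A)/2 = 21/2 - A/2)
d(h, c) = 8 - h
d(277, V(-37, 1)) + B(1538) = (8 - 1*277) + 608 = (8 - 277) + 608 = -269 + 608 = 339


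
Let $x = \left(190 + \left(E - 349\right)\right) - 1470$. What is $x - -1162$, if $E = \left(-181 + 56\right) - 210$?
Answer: $-802$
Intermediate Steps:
$E = -335$ ($E = -125 - 210 = -335$)
$x = -1964$ ($x = \left(190 - 684\right) - 1470 = -494 - 1470 = -1964$)
$x - -1162 = -1964 - -1162 = -1964 + 1162 = -802$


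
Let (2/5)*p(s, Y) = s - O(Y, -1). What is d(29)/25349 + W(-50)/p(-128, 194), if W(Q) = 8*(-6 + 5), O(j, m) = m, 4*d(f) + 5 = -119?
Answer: 385899/16096615 ≈ 0.023974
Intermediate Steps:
d(f) = -31 (d(f) = -5/4 + (1/4)*(-119) = -5/4 - 119/4 = -31)
W(Q) = -8 (W(Q) = 8*(-1) = -8)
p(s, Y) = 5/2 + 5*s/2 (p(s, Y) = 5*(s - 1*(-1))/2 = 5*(s + 1)/2 = 5*(1 + s)/2 = 5/2 + 5*s/2)
d(29)/25349 + W(-50)/p(-128, 194) = -31/25349 - 8/(5/2 + (5/2)*(-128)) = -31*1/25349 - 8/(5/2 - 320) = -31/25349 - 8/(-635/2) = -31/25349 - 8*(-2/635) = -31/25349 + 16/635 = 385899/16096615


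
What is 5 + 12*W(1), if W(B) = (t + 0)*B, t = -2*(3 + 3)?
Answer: -139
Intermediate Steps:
t = -12 (t = -2*6 = -12)
W(B) = -12*B (W(B) = (-12 + 0)*B = -12*B)
5 + 12*W(1) = 5 + 12*(-12*1) = 5 + 12*(-12) = 5 - 144 = -139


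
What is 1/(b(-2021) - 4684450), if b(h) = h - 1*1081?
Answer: -1/4687552 ≈ -2.1333e-7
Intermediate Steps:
b(h) = -1081 + h (b(h) = h - 1081 = -1081 + h)
1/(b(-2021) - 4684450) = 1/((-1081 - 2021) - 4684450) = 1/(-3102 - 4684450) = 1/(-4687552) = -1/4687552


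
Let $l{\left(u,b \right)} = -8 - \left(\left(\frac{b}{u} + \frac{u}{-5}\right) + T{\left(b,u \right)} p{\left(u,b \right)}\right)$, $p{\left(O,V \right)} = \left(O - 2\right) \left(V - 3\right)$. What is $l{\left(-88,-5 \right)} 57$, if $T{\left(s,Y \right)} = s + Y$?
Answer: $\frac{1678713327}{440} \approx 3.8153 \cdot 10^{6}$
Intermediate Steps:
$p{\left(O,V \right)} = \left(-3 + V\right) \left(-2 + O\right)$ ($p{\left(O,V \right)} = \left(-2 + O\right) \left(-3 + V\right) = \left(-3 + V\right) \left(-2 + O\right)$)
$T{\left(s,Y \right)} = Y + s$
$l{\left(u,b \right)} = -8 + \frac{u}{5} - \frac{b}{u} - \left(b + u\right) \left(6 - 3 u - 2 b + b u\right)$ ($l{\left(u,b \right)} = -8 - \left(\left(\frac{b}{u} + \frac{u}{-5}\right) + \left(u + b\right) \left(6 - 3 u - 2 b + u b\right)\right) = -8 - \left(\left(\frac{b}{u} + u \left(- \frac{1}{5}\right)\right) + \left(b + u\right) \left(6 - 3 u - 2 b + b u\right)\right) = -8 - \left(\left(\frac{b}{u} - \frac{u}{5}\right) + \left(b + u\right) \left(6 - 3 u - 2 b + b u\right)\right) = -8 - \left(\left(- \frac{u}{5} + \frac{b}{u}\right) + \left(b + u\right) \left(6 - 3 u - 2 b + b u\right)\right) = -8 - \left(- \frac{u}{5} + \frac{b}{u} + \left(b + u\right) \left(6 - 3 u - 2 b + b u\right)\right) = -8 + \frac{u}{5} - \frac{b}{u} - \left(b + u\right) \left(6 - 3 u - 2 b + b u\right)$)
$l{\left(-88,-5 \right)} 57 = \frac{\left(-1\right) \left(-5\right) + \frac{1}{5} \left(-88\right) \left(-40 - 88 - 5 \left(-5 - 88\right) \left(6 - -264 - -10 - -440\right)\right)}{-88} \cdot 57 = - \frac{5 + \frac{1}{5} \left(-88\right) \left(-40 - 88 - - 465 \left(6 + 264 + 10 + 440\right)\right)}{88} \cdot 57 = - \frac{5 + \frac{1}{5} \left(-88\right) \left(-40 - 88 - \left(-465\right) 720\right)}{88} \cdot 57 = - \frac{5 + \frac{1}{5} \left(-88\right) \left(-40 - 88 + 334800\right)}{88} \cdot 57 = - \frac{5 + \frac{1}{5} \left(-88\right) 334672}{88} \cdot 57 = - \frac{5 - \frac{29451136}{5}}{88} \cdot 57 = \left(- \frac{1}{88}\right) \left(- \frac{29451111}{5}\right) 57 = \frac{29451111}{440} \cdot 57 = \frac{1678713327}{440}$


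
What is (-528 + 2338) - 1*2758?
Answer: -948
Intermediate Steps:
(-528 + 2338) - 1*2758 = 1810 - 2758 = -948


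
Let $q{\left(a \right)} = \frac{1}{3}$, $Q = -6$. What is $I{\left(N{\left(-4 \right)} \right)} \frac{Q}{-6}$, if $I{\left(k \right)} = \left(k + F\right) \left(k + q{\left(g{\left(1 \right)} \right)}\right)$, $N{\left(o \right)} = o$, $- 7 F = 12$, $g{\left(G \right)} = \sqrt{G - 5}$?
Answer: $\frac{440}{21} \approx 20.952$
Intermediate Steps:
$g{\left(G \right)} = \sqrt{-5 + G}$
$F = - \frac{12}{7}$ ($F = \left(- \frac{1}{7}\right) 12 = - \frac{12}{7} \approx -1.7143$)
$q{\left(a \right)} = \frac{1}{3}$
$I{\left(k \right)} = \left(- \frac{12}{7} + k\right) \left(\frac{1}{3} + k\right)$ ($I{\left(k \right)} = \left(k - \frac{12}{7}\right) \left(k + \frac{1}{3}\right) = \left(- \frac{12}{7} + k\right) \left(\frac{1}{3} + k\right)$)
$I{\left(N{\left(-4 \right)} \right)} \frac{Q}{-6} = \left(- \frac{4}{7} + \left(-4\right)^{2} - - \frac{116}{21}\right) \left(- \frac{6}{-6}\right) = \left(- \frac{4}{7} + 16 + \frac{116}{21}\right) \left(\left(-6\right) \left(- \frac{1}{6}\right)\right) = \frac{440}{21} \cdot 1 = \frac{440}{21}$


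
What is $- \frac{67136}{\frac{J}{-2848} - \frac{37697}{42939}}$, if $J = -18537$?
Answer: $- \frac{8210079700992}{688599187} \approx -11923.0$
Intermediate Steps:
$- \frac{67136}{\frac{J}{-2848} - \frac{37697}{42939}} = - \frac{67136}{- \frac{18537}{-2848} - \frac{37697}{42939}} = - \frac{67136}{\left(-18537\right) \left(- \frac{1}{2848}\right) - \frac{37697}{42939}} = - \frac{67136}{\frac{18537}{2848} - \frac{37697}{42939}} = - \frac{67136}{\frac{688599187}{122290272}} = \left(-67136\right) \frac{122290272}{688599187} = - \frac{8210079700992}{688599187}$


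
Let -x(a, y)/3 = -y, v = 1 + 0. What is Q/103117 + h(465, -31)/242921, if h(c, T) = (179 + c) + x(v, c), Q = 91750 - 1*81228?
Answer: 395181475/3578469251 ≈ 0.11043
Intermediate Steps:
v = 1
x(a, y) = 3*y (x(a, y) = -(-3)*y = 3*y)
Q = 10522 (Q = 91750 - 81228 = 10522)
h(c, T) = 179 + 4*c (h(c, T) = (179 + c) + 3*c = 179 + 4*c)
Q/103117 + h(465, -31)/242921 = 10522/103117 + (179 + 4*465)/242921 = 10522*(1/103117) + (179 + 1860)*(1/242921) = 10522/103117 + 2039*(1/242921) = 10522/103117 + 2039/242921 = 395181475/3578469251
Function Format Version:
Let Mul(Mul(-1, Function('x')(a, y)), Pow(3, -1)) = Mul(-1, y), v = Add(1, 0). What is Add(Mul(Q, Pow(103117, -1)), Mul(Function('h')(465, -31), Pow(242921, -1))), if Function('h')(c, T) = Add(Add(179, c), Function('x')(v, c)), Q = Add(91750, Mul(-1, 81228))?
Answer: Rational(395181475, 3578469251) ≈ 0.11043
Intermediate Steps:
v = 1
Function('x')(a, y) = Mul(3, y) (Function('x')(a, y) = Mul(-3, Mul(-1, y)) = Mul(3, y))
Q = 10522 (Q = Add(91750, -81228) = 10522)
Function('h')(c, T) = Add(179, Mul(4, c)) (Function('h')(c, T) = Add(Add(179, c), Mul(3, c)) = Add(179, Mul(4, c)))
Add(Mul(Q, Pow(103117, -1)), Mul(Function('h')(465, -31), Pow(242921, -1))) = Add(Mul(10522, Pow(103117, -1)), Mul(Add(179, Mul(4, 465)), Pow(242921, -1))) = Add(Mul(10522, Rational(1, 103117)), Mul(Add(179, 1860), Rational(1, 242921))) = Add(Rational(10522, 103117), Mul(2039, Rational(1, 242921))) = Add(Rational(10522, 103117), Rational(2039, 242921)) = Rational(395181475, 3578469251)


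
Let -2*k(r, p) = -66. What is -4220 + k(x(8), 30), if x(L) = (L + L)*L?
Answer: -4187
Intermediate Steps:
x(L) = 2*L**2 (x(L) = (2*L)*L = 2*L**2)
k(r, p) = 33 (k(r, p) = -1/2*(-66) = 33)
-4220 + k(x(8), 30) = -4220 + 33 = -4187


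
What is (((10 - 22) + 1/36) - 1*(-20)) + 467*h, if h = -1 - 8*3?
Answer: -420011/36 ≈ -11667.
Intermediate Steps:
h = -25 (h = -1 - 24 = -25)
(((10 - 22) + 1/36) - 1*(-20)) + 467*h = (((10 - 22) + 1/36) - 1*(-20)) + 467*(-25) = ((-12 + 1/36) + 20) - 11675 = (-431/36 + 20) - 11675 = 289/36 - 11675 = -420011/36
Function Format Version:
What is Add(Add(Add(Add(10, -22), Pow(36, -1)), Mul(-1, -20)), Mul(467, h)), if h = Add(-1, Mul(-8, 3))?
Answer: Rational(-420011, 36) ≈ -11667.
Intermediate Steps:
h = -25 (h = Add(-1, -24) = -25)
Add(Add(Add(Add(10, -22), Pow(36, -1)), Mul(-1, -20)), Mul(467, h)) = Add(Add(Add(Add(10, -22), Pow(36, -1)), Mul(-1, -20)), Mul(467, -25)) = Add(Add(Add(-12, Rational(1, 36)), 20), -11675) = Add(Add(Rational(-431, 36), 20), -11675) = Add(Rational(289, 36), -11675) = Rational(-420011, 36)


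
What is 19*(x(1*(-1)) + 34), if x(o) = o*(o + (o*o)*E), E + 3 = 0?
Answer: 722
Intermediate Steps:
E = -3 (E = -3 + 0 = -3)
x(o) = o*(o - 3*o**2) (x(o) = o*(o + (o*o)*(-3)) = o*(o + o**2*(-3)) = o*(o - 3*o**2))
19*(x(1*(-1)) + 34) = 19*((1*(-1))**2*(1 - 3*(-1)) + 34) = 19*((-1)**2*(1 - 3*(-1)) + 34) = 19*(1*(1 + 3) + 34) = 19*(1*4 + 34) = 19*(4 + 34) = 19*38 = 722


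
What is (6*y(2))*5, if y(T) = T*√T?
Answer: 60*√2 ≈ 84.853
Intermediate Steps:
y(T) = T^(3/2)
(6*y(2))*5 = (6*2^(3/2))*5 = (6*(2*√2))*5 = (12*√2)*5 = 60*√2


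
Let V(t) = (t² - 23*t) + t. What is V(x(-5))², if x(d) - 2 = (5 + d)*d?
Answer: 1600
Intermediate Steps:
x(d) = 2 + d*(5 + d) (x(d) = 2 + (5 + d)*d = 2 + d*(5 + d))
V(t) = t² - 22*t
V(x(-5))² = ((2 + (-5)² + 5*(-5))*(-22 + (2 + (-5)² + 5*(-5))))² = ((2 + 25 - 25)*(-22 + (2 + 25 - 25)))² = (2*(-22 + 2))² = (2*(-20))² = (-40)² = 1600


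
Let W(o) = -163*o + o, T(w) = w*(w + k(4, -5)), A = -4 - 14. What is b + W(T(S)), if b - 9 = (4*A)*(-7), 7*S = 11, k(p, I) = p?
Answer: -44361/49 ≈ -905.33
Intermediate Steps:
A = -18
S = 11/7 (S = (1/7)*11 = 11/7 ≈ 1.5714)
T(w) = w*(4 + w) (T(w) = w*(w + 4) = w*(4 + w))
W(o) = -162*o
b = 513 (b = 9 + (4*(-18))*(-7) = 9 - 72*(-7) = 9 + 504 = 513)
b + W(T(S)) = 513 - 1782*(4 + 11/7)/7 = 513 - 1782*39/(7*7) = 513 - 162*429/49 = 513 - 69498/49 = -44361/49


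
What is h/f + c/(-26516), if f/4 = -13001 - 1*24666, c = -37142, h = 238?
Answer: 7129847/5095807 ≈ 1.3992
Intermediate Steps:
f = -150668 (f = 4*(-13001 - 1*24666) = 4*(-13001 - 24666) = 4*(-37667) = -150668)
h/f + c/(-26516) = 238/(-150668) - 37142/(-26516) = 238*(-1/150668) - 37142*(-1/26516) = -17/10762 + 2653/1894 = 7129847/5095807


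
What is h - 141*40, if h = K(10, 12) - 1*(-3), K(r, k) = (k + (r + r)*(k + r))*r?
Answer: -1117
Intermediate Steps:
K(r, k) = r*(k + 2*r*(k + r)) (K(r, k) = (k + (2*r)*(k + r))*r = (k + 2*r*(k + r))*r = r*(k + 2*r*(k + r)))
h = 4523 (h = 10*(12 + 2*10² + 2*12*10) - 1*(-3) = 10*(12 + 2*100 + 240) + 3 = 10*(12 + 200 + 240) + 3 = 10*452 + 3 = 4520 + 3 = 4523)
h - 141*40 = 4523 - 141*40 = 4523 - 5640 = -1117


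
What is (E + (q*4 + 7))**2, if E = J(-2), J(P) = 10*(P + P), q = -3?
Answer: 2025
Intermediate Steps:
J(P) = 20*P (J(P) = 10*(2*P) = 20*P)
E = -40 (E = 20*(-2) = -40)
(E + (q*4 + 7))**2 = (-40 + (-3*4 + 7))**2 = (-40 + (-12 + 7))**2 = (-40 - 5)**2 = (-45)**2 = 2025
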